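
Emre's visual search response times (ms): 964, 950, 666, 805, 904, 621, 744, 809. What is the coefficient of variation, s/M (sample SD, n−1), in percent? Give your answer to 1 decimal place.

15.7%

n = 8, Σ = 6463, M = 807.8750
Σ(x−M)² = 112954.875; s = √(112954.875/7) = 127.0292
CV = 127.0292 / 807.8750 = 0.15724 = 15.724%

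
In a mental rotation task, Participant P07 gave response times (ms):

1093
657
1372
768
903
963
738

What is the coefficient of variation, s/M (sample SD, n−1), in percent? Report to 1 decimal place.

n = 7, Σ = 6494, M = 927.7143
Σ(x−M)² = 361351.429; s = √(361351.429/6) = 245.4083
CV = 245.4083 / 927.7143 = 0.26453 = 26.453%

26.5%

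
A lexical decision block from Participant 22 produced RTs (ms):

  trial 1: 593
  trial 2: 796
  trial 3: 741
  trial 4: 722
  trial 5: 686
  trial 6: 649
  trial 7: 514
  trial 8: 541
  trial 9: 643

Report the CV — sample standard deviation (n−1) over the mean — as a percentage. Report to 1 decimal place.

14.3%

n = 9, Σ = 5885, M = 653.8889
Σ(x−M)² = 69616.889; s = √(69616.889/8) = 93.2851
CV = 93.2851 / 653.8889 = 0.14266 = 14.266%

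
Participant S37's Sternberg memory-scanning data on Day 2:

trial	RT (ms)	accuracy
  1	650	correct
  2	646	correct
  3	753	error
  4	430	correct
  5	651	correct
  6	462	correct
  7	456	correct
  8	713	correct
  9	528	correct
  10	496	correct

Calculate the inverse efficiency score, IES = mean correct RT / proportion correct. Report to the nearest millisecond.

Correct trials (n=9): 650, 646, 430, 651, 462, 456, 713, 528, 496
Mean correct RT = 5032/9 = 559.1111 ms
Proportion correct = 9/10
IES = 559.1111 / (9/10) = 621.235 ms

621 ms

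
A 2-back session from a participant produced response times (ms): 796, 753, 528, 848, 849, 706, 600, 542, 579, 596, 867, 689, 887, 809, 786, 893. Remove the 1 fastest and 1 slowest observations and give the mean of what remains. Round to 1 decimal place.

Sorted: 528, 542, 579, 596, 600, 689, 706, 753, 786, 796, 809, 848, 849, 867, 887, 893
Drop lowest 1 (528) and highest 1 (893)
Remaining (n=14): Σ = 10307, mean = 10307/14 = 736.214

736.2 ms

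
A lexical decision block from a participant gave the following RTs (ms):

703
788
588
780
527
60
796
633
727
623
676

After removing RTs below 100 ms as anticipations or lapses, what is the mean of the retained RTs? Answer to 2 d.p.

Excluded: 60
Retained (n=10): Σ = 6841
Mean = 6841/10 = 684.1000

684.10 ms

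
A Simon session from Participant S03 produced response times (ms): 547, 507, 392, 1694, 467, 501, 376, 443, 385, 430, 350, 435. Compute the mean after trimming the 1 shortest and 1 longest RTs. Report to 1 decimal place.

Sorted: 350, 376, 385, 392, 430, 435, 443, 467, 501, 507, 547, 1694
Drop lowest 1 (350) and highest 1 (1694)
Remaining (n=10): Σ = 4483, mean = 4483/10 = 448.300

448.3 ms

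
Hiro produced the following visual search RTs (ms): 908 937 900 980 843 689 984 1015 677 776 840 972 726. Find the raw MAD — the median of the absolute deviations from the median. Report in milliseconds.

80 ms

Sorted: 677, 689, 726, 776, 840, 843, 900, 908, 937, 972, 980, 984, 1015 → median = 900
|x − 900|: 8, 37, 0, 80, 57, 211, 84, 115, 223, 124, 60, 72, 174
Sorted deviations: 0, 8, 37, 57, 60, 72, 80, 84, 115, 124, 174, 211, 223 → MAD = 80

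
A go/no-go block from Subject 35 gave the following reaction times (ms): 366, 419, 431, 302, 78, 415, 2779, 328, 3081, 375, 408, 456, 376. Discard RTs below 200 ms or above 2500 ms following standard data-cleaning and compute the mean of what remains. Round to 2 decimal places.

Excluded: 78, 2779, 3081
Retained (n=10): Σ = 3876
Mean = 3876/10 = 387.6000

387.60 ms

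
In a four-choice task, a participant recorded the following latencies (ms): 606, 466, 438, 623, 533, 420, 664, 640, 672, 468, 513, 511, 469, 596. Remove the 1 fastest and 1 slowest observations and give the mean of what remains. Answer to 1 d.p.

543.9 ms

Sorted: 420, 438, 466, 468, 469, 511, 513, 533, 596, 606, 623, 640, 664, 672
Drop lowest 1 (420) and highest 1 (672)
Remaining (n=12): Σ = 6527, mean = 6527/12 = 543.917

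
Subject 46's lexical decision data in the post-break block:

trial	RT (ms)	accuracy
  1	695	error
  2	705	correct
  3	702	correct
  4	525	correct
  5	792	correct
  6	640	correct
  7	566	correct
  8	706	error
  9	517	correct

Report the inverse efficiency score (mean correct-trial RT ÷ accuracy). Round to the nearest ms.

Correct trials (n=7): 705, 702, 525, 792, 640, 566, 517
Mean correct RT = 4447/7 = 635.2857 ms
Proportion correct = 7/9
IES = 635.2857 / (7/9) = 816.796 ms

817 ms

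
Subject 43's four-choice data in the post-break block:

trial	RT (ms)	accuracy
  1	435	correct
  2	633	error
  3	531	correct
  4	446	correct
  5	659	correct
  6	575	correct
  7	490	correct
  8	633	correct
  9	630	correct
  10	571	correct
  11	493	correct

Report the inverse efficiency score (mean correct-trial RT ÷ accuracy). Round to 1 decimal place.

600.9 ms

Correct trials (n=10): 435, 531, 446, 659, 575, 490, 633, 630, 571, 493
Mean correct RT = 5463/10 = 546.3000 ms
Proportion correct = 10/11
IES = 546.3000 / (10/11) = 600.930 ms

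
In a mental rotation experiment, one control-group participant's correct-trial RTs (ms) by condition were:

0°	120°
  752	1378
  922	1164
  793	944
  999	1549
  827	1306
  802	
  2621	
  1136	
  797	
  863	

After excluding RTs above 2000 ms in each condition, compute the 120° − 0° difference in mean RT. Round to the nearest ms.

391 ms

0°: exclude 2621
M(0°) = 7891/9 = 876.778
M(120°) = 6341/5 = 1268.200
Difference = 1268.200 − 876.778 = 391.422 ms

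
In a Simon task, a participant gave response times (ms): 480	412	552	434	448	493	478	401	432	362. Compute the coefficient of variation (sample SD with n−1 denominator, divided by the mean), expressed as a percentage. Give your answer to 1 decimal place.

12.0%

n = 10, Σ = 4492, M = 449.2000
Σ(x−M)² = 26103.600; s = √(26103.600/9) = 53.8554
CV = 53.8554 / 449.2000 = 0.11989 = 11.989%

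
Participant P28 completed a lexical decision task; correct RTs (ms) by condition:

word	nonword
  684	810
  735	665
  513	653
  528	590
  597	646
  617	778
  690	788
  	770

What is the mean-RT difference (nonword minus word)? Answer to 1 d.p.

89.1 ms

M(word) = 4364/7 = 623.429
M(nonword) = 5700/8 = 712.500
Difference = 712.500 − 623.429 = 89.071 ms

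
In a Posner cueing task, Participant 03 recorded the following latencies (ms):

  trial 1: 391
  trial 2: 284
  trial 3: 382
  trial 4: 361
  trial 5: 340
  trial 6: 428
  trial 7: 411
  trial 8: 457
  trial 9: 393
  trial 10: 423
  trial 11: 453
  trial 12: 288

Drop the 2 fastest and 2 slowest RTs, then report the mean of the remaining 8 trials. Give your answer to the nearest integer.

Sorted: 284, 288, 340, 361, 382, 391, 393, 411, 423, 428, 453, 457
Drop lowest 2 (284, 288) and highest 2 (453, 457)
Remaining (n=8): Σ = 3129, mean = 3129/8 = 391.125

391 ms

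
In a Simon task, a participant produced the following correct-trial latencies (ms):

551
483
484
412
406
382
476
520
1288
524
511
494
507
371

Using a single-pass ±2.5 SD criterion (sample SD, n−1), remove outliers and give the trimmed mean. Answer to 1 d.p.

470.8 ms

n = 14, ΣRT = 7409, M = 529.214
Σ(x−M)² = 661044.36; s = √(661044.36/13) = 225.498
Cutoffs: 529.214 ± 2.5·225.498 → [-34.5, 1093.0]
Outside: 1288 → excluded.
Retained (n=13): Σ = 6121, mean = 6121/13 = 470.846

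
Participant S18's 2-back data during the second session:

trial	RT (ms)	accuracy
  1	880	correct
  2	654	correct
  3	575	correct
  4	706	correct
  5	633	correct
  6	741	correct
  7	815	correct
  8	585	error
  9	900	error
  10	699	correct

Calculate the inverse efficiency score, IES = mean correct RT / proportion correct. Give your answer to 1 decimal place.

891.1 ms

Correct trials (n=8): 880, 654, 575, 706, 633, 741, 815, 699
Mean correct RT = 5703/8 = 712.8750 ms
Proportion correct = 8/10
IES = 712.8750 / (8/10) = 891.094 ms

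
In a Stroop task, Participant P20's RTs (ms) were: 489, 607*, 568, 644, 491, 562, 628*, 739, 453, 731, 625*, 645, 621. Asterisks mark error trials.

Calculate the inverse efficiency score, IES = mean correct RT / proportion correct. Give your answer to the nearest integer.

Correct trials (n=10): 489, 568, 644, 491, 562, 739, 453, 731, 645, 621
Mean correct RT = 5943/10 = 594.3000 ms
Proportion correct = 10/13
IES = 594.3000 / (10/13) = 772.590 ms

773 ms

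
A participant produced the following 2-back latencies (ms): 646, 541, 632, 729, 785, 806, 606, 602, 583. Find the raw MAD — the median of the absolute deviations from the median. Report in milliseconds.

49 ms

Sorted: 541, 583, 602, 606, 632, 646, 729, 785, 806 → median = 632
|x − 632|: 14, 91, 0, 97, 153, 174, 26, 30, 49
Sorted deviations: 0, 14, 26, 30, 49, 91, 97, 153, 174 → MAD = 49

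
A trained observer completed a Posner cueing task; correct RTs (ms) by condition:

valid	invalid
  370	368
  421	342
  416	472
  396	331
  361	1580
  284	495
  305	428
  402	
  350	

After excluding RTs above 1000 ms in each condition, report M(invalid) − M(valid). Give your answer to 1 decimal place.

invalid: exclude 1580
M(valid) = 3305/9 = 367.222
M(invalid) = 2436/6 = 406.000
Difference = 406.000 − 367.222 = 38.778 ms

38.8 ms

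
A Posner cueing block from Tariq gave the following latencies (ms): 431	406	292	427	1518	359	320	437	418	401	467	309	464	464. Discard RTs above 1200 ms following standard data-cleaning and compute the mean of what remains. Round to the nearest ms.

400 ms

Excluded: 1518
Retained (n=13): Σ = 5195
Mean = 5195/13 = 399.6154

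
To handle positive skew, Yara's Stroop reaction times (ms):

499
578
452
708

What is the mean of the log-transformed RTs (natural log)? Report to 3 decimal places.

6.312

ln(RT): 6.2126, 6.3596, 6.1137, 6.5624
Σ ln(RT) = 25.2483
Mean = 25.2483/4 = 6.31208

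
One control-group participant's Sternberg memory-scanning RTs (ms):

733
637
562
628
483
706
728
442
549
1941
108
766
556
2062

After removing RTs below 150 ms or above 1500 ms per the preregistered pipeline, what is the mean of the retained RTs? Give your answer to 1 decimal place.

Excluded: 108, 1941, 2062
Retained (n=11): Σ = 6790
Mean = 6790/11 = 617.2727

617.3 ms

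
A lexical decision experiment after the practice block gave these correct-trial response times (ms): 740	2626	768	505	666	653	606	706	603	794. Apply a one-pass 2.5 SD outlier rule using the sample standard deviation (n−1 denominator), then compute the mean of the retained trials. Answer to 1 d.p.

n = 10, ΣRT = 8667, M = 866.700
Σ(x−M)² = 3506318.10; s = √(3506318.10/9) = 624.172
Cutoffs: 866.700 ± 2.5·624.172 → [-693.7, 2427.1]
Outside: 2626 → excluded.
Retained (n=9): Σ = 6041, mean = 6041/9 = 671.222

671.2 ms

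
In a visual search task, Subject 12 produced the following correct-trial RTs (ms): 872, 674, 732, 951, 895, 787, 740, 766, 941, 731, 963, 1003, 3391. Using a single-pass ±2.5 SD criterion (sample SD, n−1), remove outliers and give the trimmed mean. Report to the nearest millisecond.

n = 13, ΣRT = 13446, M = 1034.308
Σ(x−M)² = 6154434.77; s = √(6154434.77/12) = 716.149
Cutoffs: 1034.308 ± 2.5·716.149 → [-756.1, 2824.7]
Outside: 3391 → excluded.
Retained (n=12): Σ = 10055, mean = 10055/12 = 837.917

838 ms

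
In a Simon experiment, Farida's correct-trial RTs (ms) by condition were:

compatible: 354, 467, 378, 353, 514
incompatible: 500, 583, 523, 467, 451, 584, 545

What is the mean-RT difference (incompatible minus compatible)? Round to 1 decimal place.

108.7 ms

M(compatible) = 2066/5 = 413.200
M(incompatible) = 3653/7 = 521.857
Difference = 521.857 − 413.200 = 108.657 ms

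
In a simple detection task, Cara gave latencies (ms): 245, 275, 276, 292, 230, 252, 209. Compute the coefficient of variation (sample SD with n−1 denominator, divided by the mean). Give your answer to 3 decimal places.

n = 7, Σ = 1779, M = 254.1429
Σ(x−M)² = 5054.857; s = √(5054.857/6) = 29.0254
CV = 29.0254 / 254.1429 = 0.11421

0.114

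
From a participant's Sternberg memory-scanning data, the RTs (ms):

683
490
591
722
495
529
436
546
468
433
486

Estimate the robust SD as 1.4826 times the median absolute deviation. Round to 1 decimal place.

75.6 ms

Sorted: 433, 436, 468, 486, 490, 495, 529, 546, 591, 683, 722 → median = 495
|x − 495| sorted: 0, 5, 9, 27, 34, 51, 59, 62, 96, 188, 227 → MAD = 51
Robust SD ≈ 1.4826 × 51 = 75.613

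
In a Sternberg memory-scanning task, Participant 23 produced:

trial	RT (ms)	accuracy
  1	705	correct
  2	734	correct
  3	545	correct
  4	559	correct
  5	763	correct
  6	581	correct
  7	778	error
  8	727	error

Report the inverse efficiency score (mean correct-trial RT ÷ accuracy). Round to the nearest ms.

864 ms

Correct trials (n=6): 705, 734, 545, 559, 763, 581
Mean correct RT = 3887/6 = 647.8333 ms
Proportion correct = 6/8
IES = 647.8333 / (6/8) = 863.778 ms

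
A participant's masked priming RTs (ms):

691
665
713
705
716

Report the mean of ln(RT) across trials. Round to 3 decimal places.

ln(RT): 6.5381, 6.4998, 6.5695, 6.5582, 6.5737
Σ ln(RT) = 32.7393
Mean = 32.7393/5 = 6.54786

6.548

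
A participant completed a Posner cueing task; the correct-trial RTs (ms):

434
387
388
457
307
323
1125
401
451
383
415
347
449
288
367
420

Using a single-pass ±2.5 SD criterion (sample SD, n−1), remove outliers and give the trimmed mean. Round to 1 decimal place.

387.8 ms

n = 16, ΣRT = 6942, M = 433.875
Σ(x−M)² = 548919.75; s = √(548919.75/15) = 191.297
Cutoffs: 433.875 ± 2.5·191.297 → [-44.4, 912.1]
Outside: 1125 → excluded.
Retained (n=15): Σ = 5817, mean = 5817/15 = 387.800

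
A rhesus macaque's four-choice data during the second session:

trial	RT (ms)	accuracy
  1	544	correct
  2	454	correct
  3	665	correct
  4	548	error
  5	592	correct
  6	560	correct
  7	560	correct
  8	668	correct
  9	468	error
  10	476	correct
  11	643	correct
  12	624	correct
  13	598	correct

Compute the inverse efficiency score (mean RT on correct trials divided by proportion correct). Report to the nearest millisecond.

686 ms

Correct trials (n=11): 544, 454, 665, 592, 560, 560, 668, 476, 643, 624, 598
Mean correct RT = 6384/11 = 580.3636 ms
Proportion correct = 11/13
IES = 580.3636 / (11/13) = 685.884 ms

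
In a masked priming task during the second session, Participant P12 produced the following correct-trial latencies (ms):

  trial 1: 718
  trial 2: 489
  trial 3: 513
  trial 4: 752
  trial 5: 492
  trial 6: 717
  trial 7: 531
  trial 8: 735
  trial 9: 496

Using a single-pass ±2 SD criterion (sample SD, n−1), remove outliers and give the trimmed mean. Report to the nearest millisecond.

605 ms

n = 9, ΣRT = 5443, M = 604.778
Σ(x−M)² = 115867.56; s = √(115867.56/8) = 120.347
Cutoffs: 604.778 ± 2·120.347 → [364.1, 845.5]
No RTs fall outside the cutoffs; all 9 retained. Mean = 5443/9 = 604.778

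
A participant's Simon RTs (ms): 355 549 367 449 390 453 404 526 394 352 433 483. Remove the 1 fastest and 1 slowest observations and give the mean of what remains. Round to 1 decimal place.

Sorted: 352, 355, 367, 390, 394, 404, 433, 449, 453, 483, 526, 549
Drop lowest 1 (352) and highest 1 (549)
Remaining (n=10): Σ = 4254, mean = 4254/10 = 425.400

425.4 ms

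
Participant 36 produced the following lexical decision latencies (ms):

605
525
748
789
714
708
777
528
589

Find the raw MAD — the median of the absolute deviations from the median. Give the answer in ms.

Sorted: 525, 528, 589, 605, 708, 714, 748, 777, 789 → median = 708
|x − 708|: 103, 183, 40, 81, 6, 0, 69, 180, 119
Sorted deviations: 0, 6, 40, 69, 81, 103, 119, 180, 183 → MAD = 81

81 ms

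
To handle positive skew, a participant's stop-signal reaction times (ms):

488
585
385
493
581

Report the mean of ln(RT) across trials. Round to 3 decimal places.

6.216

ln(RT): 6.1903, 6.3716, 5.9532, 6.2005, 6.3648
Σ ln(RT) = 31.0804
Mean = 31.0804/5 = 6.21609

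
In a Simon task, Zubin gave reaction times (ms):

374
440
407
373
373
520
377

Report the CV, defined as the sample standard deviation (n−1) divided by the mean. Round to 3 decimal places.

0.134

n = 7, Σ = 2864, M = 409.1429
Σ(x−M)² = 18126.857; s = √(18126.857/6) = 54.9649
CV = 54.9649 / 409.1429 = 0.13434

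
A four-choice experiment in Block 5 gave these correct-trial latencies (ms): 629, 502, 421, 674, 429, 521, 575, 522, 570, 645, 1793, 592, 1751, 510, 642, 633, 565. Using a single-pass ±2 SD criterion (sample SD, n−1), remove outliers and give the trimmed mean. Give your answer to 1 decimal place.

n = 17, ΣRT = 11974, M = 704.353
Σ(x−M)² = 2668247.88; s = √(2668247.88/16) = 408.369
Cutoffs: 704.353 ± 2·408.369 → [-112.4, 1521.1]
Outside: 1751, 1793 → excluded.
Retained (n=15): Σ = 8430, mean = 8430/15 = 562.000

562.0 ms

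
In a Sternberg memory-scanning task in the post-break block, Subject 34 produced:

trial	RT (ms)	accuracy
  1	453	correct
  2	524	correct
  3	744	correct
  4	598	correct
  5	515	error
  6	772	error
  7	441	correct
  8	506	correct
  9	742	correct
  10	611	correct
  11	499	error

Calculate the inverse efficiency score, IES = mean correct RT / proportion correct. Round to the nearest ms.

Correct trials (n=8): 453, 524, 744, 598, 441, 506, 742, 611
Mean correct RT = 4619/8 = 577.3750 ms
Proportion correct = 8/11
IES = 577.3750 / (8/11) = 793.891 ms

794 ms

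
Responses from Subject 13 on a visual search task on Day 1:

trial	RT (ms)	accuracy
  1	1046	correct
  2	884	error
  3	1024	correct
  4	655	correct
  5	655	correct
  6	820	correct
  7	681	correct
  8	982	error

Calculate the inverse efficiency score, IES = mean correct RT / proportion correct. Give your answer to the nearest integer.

Correct trials (n=6): 1046, 1024, 655, 655, 820, 681
Mean correct RT = 4881/6 = 813.5000 ms
Proportion correct = 6/8
IES = 813.5000 / (6/8) = 1084.667 ms

1085 ms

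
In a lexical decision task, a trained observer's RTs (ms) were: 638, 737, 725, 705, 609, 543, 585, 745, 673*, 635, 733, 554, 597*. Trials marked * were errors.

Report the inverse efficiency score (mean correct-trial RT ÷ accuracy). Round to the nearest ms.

775 ms

Correct trials (n=11): 638, 737, 725, 705, 609, 543, 585, 745, 635, 733, 554
Mean correct RT = 7209/11 = 655.3636 ms
Proportion correct = 11/13
IES = 655.3636 / (11/13) = 774.521 ms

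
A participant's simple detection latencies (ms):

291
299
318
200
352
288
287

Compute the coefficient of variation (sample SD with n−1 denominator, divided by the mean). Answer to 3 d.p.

0.159

n = 7, Σ = 2035, M = 290.7143
Σ(x−M)² = 12819.429; s = √(12819.429/6) = 46.2231
CV = 46.2231 / 290.7143 = 0.15900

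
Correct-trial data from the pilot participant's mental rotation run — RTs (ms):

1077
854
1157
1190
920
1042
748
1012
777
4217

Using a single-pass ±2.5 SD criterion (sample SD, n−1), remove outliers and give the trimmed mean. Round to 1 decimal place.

n = 10, ΣRT = 12994, M = 1299.400
Σ(x−M)² = 9662220.40; s = √(9662220.40/9) = 1036.137
Cutoffs: 1299.400 ± 2.5·1036.137 → [-1290.9, 3889.7]
Outside: 4217 → excluded.
Retained (n=9): Σ = 8777, mean = 8777/9 = 975.222

975.2 ms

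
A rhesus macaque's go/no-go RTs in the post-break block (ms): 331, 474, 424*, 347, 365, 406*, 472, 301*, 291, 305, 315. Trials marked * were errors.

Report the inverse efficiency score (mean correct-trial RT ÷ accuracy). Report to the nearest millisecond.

498 ms

Correct trials (n=8): 331, 474, 347, 365, 472, 291, 305, 315
Mean correct RT = 2900/8 = 362.5000 ms
Proportion correct = 8/11
IES = 362.5000 / (8/11) = 498.438 ms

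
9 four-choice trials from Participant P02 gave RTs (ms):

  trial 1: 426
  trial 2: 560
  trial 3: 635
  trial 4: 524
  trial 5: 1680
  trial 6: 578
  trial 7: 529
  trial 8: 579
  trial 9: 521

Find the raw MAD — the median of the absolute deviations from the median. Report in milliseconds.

Sorted: 426, 521, 524, 529, 560, 578, 579, 635, 1680 → median = 560
|x − 560|: 134, 0, 75, 36, 1120, 18, 31, 19, 39
Sorted deviations: 0, 18, 19, 31, 36, 39, 75, 134, 1120 → MAD = 36

36 ms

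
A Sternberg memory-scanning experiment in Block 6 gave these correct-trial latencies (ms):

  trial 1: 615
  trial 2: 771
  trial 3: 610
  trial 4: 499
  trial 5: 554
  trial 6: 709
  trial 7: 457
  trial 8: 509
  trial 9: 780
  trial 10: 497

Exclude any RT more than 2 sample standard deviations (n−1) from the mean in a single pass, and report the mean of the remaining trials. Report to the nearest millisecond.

n = 10, ΣRT = 6001, M = 600.100
Σ(x−M)² = 125502.90; s = √(125502.90/9) = 118.088
Cutoffs: 600.100 ± 2·118.088 → [363.9, 836.3]
No RTs fall outside the cutoffs; all 10 retained. Mean = 6001/10 = 600.100

600 ms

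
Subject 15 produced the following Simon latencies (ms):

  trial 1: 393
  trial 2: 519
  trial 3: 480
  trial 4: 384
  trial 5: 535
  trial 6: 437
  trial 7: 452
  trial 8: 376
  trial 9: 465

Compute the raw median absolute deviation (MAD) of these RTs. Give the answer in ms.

Sorted: 376, 384, 393, 437, 452, 465, 480, 519, 535 → median = 452
|x − 452|: 59, 67, 28, 68, 83, 15, 0, 76, 13
Sorted deviations: 0, 13, 15, 28, 59, 67, 68, 76, 83 → MAD = 59

59 ms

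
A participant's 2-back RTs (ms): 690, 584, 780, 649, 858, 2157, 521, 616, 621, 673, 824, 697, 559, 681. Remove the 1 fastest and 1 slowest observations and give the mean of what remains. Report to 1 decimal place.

Sorted: 521, 559, 584, 616, 621, 649, 673, 681, 690, 697, 780, 824, 858, 2157
Drop lowest 1 (521) and highest 1 (2157)
Remaining (n=12): Σ = 8232, mean = 8232/12 = 686.000

686.0 ms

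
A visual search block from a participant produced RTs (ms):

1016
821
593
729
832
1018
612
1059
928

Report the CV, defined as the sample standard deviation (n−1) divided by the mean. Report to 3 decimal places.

0.207

n = 9, Σ = 7608, M = 845.3333
Σ(x−M)² = 243848.000; s = √(243848.000/8) = 174.5881
CV = 174.5881 / 845.3333 = 0.20653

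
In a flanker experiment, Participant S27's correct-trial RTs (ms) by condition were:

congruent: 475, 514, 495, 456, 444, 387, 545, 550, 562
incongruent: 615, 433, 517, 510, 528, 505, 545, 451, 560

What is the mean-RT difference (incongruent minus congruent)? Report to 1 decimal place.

M(congruent) = 4428/9 = 492.000
M(incongruent) = 4664/9 = 518.222
Difference = 518.222 − 492.000 = 26.222 ms

26.2 ms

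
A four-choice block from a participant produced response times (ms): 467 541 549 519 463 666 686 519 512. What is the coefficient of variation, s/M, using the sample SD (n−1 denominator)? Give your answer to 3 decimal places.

n = 9, Σ = 4922, M = 546.8889
Σ(x−M)² = 49770.889; s = √(49770.889/8) = 78.8756
CV = 78.8756 / 546.8889 = 0.14423

0.144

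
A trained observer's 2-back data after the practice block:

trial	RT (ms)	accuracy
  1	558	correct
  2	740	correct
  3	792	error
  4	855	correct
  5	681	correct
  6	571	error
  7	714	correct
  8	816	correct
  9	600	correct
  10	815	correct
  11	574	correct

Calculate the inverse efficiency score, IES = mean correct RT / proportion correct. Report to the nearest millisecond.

863 ms

Correct trials (n=9): 558, 740, 855, 681, 714, 816, 600, 815, 574
Mean correct RT = 6353/9 = 705.8889 ms
Proportion correct = 9/11
IES = 705.8889 / (9/11) = 862.753 ms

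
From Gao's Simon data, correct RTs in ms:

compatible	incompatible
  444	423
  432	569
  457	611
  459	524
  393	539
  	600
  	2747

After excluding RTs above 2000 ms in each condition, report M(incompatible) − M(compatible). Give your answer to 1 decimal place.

incompatible: exclude 2747
M(compatible) = 2185/5 = 437.000
M(incompatible) = 3266/6 = 544.333
Difference = 544.333 − 437.000 = 107.333 ms

107.3 ms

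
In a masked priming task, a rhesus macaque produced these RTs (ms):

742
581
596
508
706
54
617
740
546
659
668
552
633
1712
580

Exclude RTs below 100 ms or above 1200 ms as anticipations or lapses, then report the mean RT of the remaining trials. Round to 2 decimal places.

625.23 ms

Excluded: 54, 1712
Retained (n=13): Σ = 8128
Mean = 8128/13 = 625.2308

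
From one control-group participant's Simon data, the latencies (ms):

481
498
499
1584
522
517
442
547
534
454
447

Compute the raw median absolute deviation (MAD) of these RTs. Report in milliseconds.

Sorted: 442, 447, 454, 481, 498, 499, 517, 522, 534, 547, 1584 → median = 499
|x − 499|: 18, 1, 0, 1085, 23, 18, 57, 48, 35, 45, 52
Sorted deviations: 0, 1, 18, 18, 23, 35, 45, 48, 52, 57, 1085 → MAD = 35

35 ms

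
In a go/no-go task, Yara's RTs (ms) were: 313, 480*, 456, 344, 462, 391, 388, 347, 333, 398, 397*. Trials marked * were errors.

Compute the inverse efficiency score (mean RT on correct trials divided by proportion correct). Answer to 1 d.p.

466.1 ms

Correct trials (n=9): 313, 456, 344, 462, 391, 388, 347, 333, 398
Mean correct RT = 3432/9 = 381.3333 ms
Proportion correct = 9/11
IES = 381.3333 / (9/11) = 466.074 ms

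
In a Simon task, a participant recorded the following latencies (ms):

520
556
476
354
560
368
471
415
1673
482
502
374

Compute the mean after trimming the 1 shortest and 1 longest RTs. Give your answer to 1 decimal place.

472.4 ms

Sorted: 354, 368, 374, 415, 471, 476, 482, 502, 520, 556, 560, 1673
Drop lowest 1 (354) and highest 1 (1673)
Remaining (n=10): Σ = 4724, mean = 4724/10 = 472.400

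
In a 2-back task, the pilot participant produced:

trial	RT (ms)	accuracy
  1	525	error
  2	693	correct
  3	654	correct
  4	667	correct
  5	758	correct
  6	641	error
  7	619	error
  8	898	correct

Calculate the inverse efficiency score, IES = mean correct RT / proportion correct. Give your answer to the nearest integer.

Correct trials (n=5): 693, 654, 667, 758, 898
Mean correct RT = 3670/5 = 734.0000 ms
Proportion correct = 5/8
IES = 734.0000 / (5/8) = 1174.400 ms

1174 ms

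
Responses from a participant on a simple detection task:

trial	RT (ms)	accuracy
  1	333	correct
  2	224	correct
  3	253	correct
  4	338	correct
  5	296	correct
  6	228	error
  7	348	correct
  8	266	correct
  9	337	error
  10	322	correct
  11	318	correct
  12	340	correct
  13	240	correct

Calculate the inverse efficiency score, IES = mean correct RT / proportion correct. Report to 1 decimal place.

Correct trials (n=11): 333, 224, 253, 338, 296, 348, 266, 322, 318, 340, 240
Mean correct RT = 3278/11 = 298.0000 ms
Proportion correct = 11/13
IES = 298.0000 / (11/13) = 352.182 ms

352.2 ms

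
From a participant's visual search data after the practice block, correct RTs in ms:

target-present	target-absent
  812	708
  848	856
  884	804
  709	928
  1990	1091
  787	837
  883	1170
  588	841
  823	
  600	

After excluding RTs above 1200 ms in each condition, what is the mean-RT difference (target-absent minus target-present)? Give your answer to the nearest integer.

134 ms

target-present: exclude 1990
M(target-present) = 6934/9 = 770.444
M(target-absent) = 7235/8 = 904.375
Difference = 904.375 − 770.444 = 133.931 ms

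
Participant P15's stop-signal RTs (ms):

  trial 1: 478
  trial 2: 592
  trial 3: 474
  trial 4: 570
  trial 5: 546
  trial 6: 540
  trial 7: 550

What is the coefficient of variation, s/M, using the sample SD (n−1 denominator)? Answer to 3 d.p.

n = 7, Σ = 3750, M = 535.7143
Σ(x−M)² = 11811.429; s = √(11811.429/6) = 44.3686
CV = 44.3686 / 535.7143 = 0.08282

0.083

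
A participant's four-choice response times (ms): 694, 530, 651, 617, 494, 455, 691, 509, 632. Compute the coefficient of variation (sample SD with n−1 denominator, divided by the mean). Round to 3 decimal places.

n = 9, Σ = 5273, M = 585.8889
Σ(x−M)² = 64680.889; s = √(64680.889/8) = 89.9172
CV = 89.9172 / 585.8889 = 0.15347

0.153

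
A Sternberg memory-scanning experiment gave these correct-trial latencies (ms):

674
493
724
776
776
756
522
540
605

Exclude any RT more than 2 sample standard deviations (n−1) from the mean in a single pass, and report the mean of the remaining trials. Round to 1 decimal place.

651.8 ms

n = 9, ΣRT = 5866, M = 651.778
Σ(x−M)² = 104169.56; s = √(104169.56/8) = 114.110
Cutoffs: 651.778 ± 2·114.110 → [423.6, 880.0]
No RTs fall outside the cutoffs; all 9 retained. Mean = 5866/9 = 651.778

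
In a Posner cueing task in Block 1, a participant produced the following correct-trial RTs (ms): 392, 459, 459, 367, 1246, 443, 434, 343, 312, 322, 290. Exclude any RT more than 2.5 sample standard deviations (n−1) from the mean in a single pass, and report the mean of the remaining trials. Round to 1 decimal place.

382.1 ms

n = 11, ΣRT = 5067, M = 460.636
Σ(x−M)² = 715568.55; s = √(715568.55/10) = 267.501
Cutoffs: 460.636 ± 2.5·267.501 → [-208.1, 1129.4]
Outside: 1246 → excluded.
Retained (n=10): Σ = 3821, mean = 3821/10 = 382.100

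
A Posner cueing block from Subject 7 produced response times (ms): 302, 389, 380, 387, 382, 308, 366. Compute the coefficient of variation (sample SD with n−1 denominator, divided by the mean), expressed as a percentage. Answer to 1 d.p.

10.5%

n = 7, Σ = 2514, M = 359.1429
Σ(x−M)² = 8552.857; s = √(8552.857/6) = 37.7555
CV = 37.7555 / 359.1429 = 0.10513 = 10.513%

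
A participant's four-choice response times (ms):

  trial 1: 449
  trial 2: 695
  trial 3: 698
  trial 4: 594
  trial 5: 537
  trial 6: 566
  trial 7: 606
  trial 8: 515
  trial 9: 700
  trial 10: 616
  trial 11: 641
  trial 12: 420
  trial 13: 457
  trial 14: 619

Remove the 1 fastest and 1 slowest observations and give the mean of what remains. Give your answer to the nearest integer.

Sorted: 420, 449, 457, 515, 537, 566, 594, 606, 616, 619, 641, 695, 698, 700
Drop lowest 1 (420) and highest 1 (700)
Remaining (n=12): Σ = 6993, mean = 6993/12 = 582.750

583 ms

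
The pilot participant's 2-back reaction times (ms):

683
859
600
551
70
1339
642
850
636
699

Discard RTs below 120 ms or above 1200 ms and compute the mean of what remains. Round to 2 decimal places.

Excluded: 70, 1339
Retained (n=8): Σ = 5520
Mean = 5520/8 = 690.0000

690.00 ms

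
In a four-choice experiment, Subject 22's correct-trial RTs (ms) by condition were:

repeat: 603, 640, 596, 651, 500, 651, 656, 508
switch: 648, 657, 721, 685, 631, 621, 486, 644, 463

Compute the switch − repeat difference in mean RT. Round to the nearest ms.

17 ms

M(repeat) = 4805/8 = 600.625
M(switch) = 5556/9 = 617.333
Difference = 617.333 − 600.625 = 16.708 ms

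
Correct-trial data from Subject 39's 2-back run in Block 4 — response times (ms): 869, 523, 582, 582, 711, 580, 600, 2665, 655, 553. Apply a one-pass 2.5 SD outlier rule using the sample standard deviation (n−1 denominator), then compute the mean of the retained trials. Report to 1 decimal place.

628.3 ms

n = 10, ΣRT = 8320, M = 832.000
Σ(x−M)² = 3822878.00; s = √(3822878.00/9) = 651.739
Cutoffs: 832.000 ± 2.5·651.739 → [-797.3, 2461.3]
Outside: 2665 → excluded.
Retained (n=9): Σ = 5655, mean = 5655/9 = 628.333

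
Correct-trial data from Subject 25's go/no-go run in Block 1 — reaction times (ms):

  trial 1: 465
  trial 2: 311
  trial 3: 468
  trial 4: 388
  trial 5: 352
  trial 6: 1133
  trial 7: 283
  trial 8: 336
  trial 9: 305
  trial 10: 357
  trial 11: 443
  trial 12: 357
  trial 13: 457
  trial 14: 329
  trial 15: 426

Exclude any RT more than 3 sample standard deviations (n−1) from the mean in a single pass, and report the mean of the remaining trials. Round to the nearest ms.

n = 15, ΣRT = 6410, M = 427.333
Σ(x−M)² = 586623.33; s = √(586623.33/14) = 204.699
Cutoffs: 427.333 ± 3·204.699 → [-186.8, 1041.4]
Outside: 1133 → excluded.
Retained (n=14): Σ = 5277, mean = 5277/14 = 376.929

377 ms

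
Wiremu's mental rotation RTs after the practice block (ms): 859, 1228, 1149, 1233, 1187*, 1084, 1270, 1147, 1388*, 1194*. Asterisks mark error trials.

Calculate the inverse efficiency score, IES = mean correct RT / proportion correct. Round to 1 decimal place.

Correct trials (n=7): 859, 1228, 1149, 1233, 1084, 1270, 1147
Mean correct RT = 7970/7 = 1138.5714 ms
Proportion correct = 7/10
IES = 1138.5714 / (7/10) = 1626.531 ms

1626.5 ms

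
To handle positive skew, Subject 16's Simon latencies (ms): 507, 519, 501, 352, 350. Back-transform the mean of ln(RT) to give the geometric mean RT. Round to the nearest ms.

ln(RT): 6.2285, 6.2519, 6.2166, 5.8636, 5.8579
Mean ln(RT) = 30.4186/5 = 6.08372
Geometric mean = exp(6.08372) = 438.66 ms

439 ms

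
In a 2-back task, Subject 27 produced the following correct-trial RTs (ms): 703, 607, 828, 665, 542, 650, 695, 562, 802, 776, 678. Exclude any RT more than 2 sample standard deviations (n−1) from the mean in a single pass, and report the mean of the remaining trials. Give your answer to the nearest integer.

n = 11, ΣRT = 7508, M = 682.545
Σ(x−M)² = 86112.73; s = √(86112.73/10) = 92.797
Cutoffs: 682.545 ± 2·92.797 → [497.0, 868.1]
No RTs fall outside the cutoffs; all 11 retained. Mean = 7508/11 = 682.545

683 ms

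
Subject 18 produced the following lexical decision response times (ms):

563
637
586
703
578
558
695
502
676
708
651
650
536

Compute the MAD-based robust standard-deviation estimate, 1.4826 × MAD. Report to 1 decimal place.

87.5 ms

Sorted: 502, 536, 558, 563, 578, 586, 637, 650, 651, 676, 695, 703, 708 → median = 637
|x − 637| sorted: 0, 13, 14, 39, 51, 58, 59, 66, 71, 74, 79, 101, 135 → MAD = 59
Robust SD ≈ 1.4826 × 59 = 87.473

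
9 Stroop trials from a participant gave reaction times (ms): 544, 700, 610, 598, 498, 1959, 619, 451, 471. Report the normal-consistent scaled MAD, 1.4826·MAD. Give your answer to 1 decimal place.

Sorted: 451, 471, 498, 544, 598, 610, 619, 700, 1959 → median = 598
|x − 598| sorted: 0, 12, 21, 54, 100, 102, 127, 147, 1361 → MAD = 100
Robust SD ≈ 1.4826 × 100 = 148.260

148.3 ms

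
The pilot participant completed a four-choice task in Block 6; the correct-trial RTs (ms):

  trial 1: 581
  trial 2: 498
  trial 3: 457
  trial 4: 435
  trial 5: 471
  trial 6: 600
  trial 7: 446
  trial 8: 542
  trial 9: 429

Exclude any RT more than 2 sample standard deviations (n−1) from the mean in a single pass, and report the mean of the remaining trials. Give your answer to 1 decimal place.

n = 9, ΣRT = 4459, M = 495.444
Σ(x−M)² = 33014.22; s = √(33014.22/8) = 64.240
Cutoffs: 495.444 ± 2·64.240 → [367.0, 623.9]
No RTs fall outside the cutoffs; all 9 retained. Mean = 4459/9 = 495.444

495.4 ms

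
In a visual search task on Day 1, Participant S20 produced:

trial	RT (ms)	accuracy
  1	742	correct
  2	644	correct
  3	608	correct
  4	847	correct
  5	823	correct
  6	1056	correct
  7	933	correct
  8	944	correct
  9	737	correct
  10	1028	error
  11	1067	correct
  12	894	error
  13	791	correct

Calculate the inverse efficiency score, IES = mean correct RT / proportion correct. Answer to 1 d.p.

987.6 ms

Correct trials (n=11): 742, 644, 608, 847, 823, 1056, 933, 944, 737, 1067, 791
Mean correct RT = 9192/11 = 835.6364 ms
Proportion correct = 11/13
IES = 835.6364 / (11/13) = 987.570 ms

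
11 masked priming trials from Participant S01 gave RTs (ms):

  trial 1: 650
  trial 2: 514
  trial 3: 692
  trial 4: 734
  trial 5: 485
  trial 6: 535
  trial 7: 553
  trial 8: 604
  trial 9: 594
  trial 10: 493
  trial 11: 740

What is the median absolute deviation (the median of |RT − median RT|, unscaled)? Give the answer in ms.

Sorted: 485, 493, 514, 535, 553, 594, 604, 650, 692, 734, 740 → median = 594
|x − 594|: 56, 80, 98, 140, 109, 59, 41, 10, 0, 101, 146
Sorted deviations: 0, 10, 41, 56, 59, 80, 98, 101, 109, 140, 146 → MAD = 80

80 ms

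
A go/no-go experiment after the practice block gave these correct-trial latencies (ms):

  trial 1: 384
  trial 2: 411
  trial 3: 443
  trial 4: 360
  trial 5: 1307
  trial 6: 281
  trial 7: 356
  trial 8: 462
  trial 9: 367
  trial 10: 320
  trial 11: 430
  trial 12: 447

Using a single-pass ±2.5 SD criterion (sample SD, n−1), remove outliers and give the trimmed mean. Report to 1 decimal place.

n = 12, ΣRT = 5568, M = 464.000
Σ(x−M)² = 807862.00; s = √(807862.00/11) = 271.002
Cutoffs: 464.000 ± 2.5·271.002 → [-213.5, 1141.5]
Outside: 1307 → excluded.
Retained (n=11): Σ = 4261, mean = 4261/11 = 387.364

387.4 ms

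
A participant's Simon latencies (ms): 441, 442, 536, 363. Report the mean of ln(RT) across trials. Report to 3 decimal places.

6.090

ln(RT): 6.0890, 6.0913, 6.2841, 5.8944
Σ ln(RT) = 24.3589
Mean = 24.3589/4 = 6.08972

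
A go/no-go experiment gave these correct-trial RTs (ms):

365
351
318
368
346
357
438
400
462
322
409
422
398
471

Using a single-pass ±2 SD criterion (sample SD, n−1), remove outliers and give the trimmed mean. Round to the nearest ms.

388 ms

n = 14, ΣRT = 5427, M = 387.643
Σ(x−M)² = 30983.21; s = √(30983.21/13) = 48.819
Cutoffs: 387.643 ± 2·48.819 → [290.0, 485.3]
No RTs fall outside the cutoffs; all 14 retained. Mean = 5427/14 = 387.643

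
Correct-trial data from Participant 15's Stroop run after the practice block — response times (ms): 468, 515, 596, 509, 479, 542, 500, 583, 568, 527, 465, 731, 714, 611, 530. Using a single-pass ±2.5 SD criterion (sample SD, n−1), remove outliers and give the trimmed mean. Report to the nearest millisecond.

556 ms

n = 15, ΣRT = 8338, M = 555.867
Σ(x−M)² = 91779.73; s = √(91779.73/14) = 80.967
Cutoffs: 555.867 ± 2.5·80.967 → [353.4, 758.3]
No RTs fall outside the cutoffs; all 15 retained. Mean = 8338/15 = 555.867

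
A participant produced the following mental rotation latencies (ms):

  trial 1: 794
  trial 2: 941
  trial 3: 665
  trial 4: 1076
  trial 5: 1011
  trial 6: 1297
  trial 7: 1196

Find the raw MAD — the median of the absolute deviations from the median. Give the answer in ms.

Sorted: 665, 794, 941, 1011, 1076, 1196, 1297 → median = 1011
|x − 1011|: 217, 70, 346, 65, 0, 286, 185
Sorted deviations: 0, 65, 70, 185, 217, 286, 346 → MAD = 185

185 ms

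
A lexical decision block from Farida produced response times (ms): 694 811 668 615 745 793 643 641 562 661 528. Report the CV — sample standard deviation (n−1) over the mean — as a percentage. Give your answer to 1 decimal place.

n = 11, Σ = 7361, M = 669.1818
Σ(x−M)² = 77711.636; s = √(77711.636/10) = 88.1542
CV = 88.1542 / 669.1818 = 0.13173 = 13.173%

13.2%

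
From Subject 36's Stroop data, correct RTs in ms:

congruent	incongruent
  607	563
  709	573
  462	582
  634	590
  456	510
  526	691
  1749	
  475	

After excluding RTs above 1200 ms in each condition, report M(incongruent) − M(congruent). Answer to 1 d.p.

congruent: exclude 1749
M(congruent) = 3869/7 = 552.714
M(incongruent) = 3509/6 = 584.833
Difference = 584.833 − 552.714 = 32.119 ms

32.1 ms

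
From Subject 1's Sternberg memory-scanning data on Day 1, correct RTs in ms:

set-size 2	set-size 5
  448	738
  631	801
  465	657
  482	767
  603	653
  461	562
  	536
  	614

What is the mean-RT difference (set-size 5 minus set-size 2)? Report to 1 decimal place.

151.0 ms

M(set-size 2) = 3090/6 = 515.000
M(set-size 5) = 5328/8 = 666.000
Difference = 666.000 − 515.000 = 151.000 ms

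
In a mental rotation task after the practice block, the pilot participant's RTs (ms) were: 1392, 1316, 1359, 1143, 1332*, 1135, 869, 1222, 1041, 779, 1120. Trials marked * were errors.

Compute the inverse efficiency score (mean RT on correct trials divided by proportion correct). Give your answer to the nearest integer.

1251 ms

Correct trials (n=10): 1392, 1316, 1359, 1143, 1135, 869, 1222, 1041, 779, 1120
Mean correct RT = 11376/10 = 1137.6000 ms
Proportion correct = 10/11
IES = 1137.6000 / (10/11) = 1251.360 ms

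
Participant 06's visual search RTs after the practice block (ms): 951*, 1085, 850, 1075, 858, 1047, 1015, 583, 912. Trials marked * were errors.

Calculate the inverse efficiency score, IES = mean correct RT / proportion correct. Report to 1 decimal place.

Correct trials (n=8): 1085, 850, 1075, 858, 1047, 1015, 583, 912
Mean correct RT = 7425/8 = 928.1250 ms
Proportion correct = 8/9
IES = 928.1250 / (8/9) = 1044.141 ms

1044.1 ms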